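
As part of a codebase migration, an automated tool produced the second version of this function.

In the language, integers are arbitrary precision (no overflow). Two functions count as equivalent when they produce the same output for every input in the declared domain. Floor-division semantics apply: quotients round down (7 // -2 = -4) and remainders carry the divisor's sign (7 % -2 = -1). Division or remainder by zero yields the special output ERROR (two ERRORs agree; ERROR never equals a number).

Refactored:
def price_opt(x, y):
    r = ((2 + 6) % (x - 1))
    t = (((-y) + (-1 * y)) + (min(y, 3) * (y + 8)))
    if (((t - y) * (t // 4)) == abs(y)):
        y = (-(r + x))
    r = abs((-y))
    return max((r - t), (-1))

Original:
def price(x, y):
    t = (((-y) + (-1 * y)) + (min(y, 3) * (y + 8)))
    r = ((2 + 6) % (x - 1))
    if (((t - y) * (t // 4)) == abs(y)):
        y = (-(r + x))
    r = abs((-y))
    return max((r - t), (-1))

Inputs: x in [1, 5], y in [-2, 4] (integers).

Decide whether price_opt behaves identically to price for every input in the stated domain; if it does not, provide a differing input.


Changes here: same computation, different form; the full 35-point sweep finds no disagreement.
verdict: equivalent


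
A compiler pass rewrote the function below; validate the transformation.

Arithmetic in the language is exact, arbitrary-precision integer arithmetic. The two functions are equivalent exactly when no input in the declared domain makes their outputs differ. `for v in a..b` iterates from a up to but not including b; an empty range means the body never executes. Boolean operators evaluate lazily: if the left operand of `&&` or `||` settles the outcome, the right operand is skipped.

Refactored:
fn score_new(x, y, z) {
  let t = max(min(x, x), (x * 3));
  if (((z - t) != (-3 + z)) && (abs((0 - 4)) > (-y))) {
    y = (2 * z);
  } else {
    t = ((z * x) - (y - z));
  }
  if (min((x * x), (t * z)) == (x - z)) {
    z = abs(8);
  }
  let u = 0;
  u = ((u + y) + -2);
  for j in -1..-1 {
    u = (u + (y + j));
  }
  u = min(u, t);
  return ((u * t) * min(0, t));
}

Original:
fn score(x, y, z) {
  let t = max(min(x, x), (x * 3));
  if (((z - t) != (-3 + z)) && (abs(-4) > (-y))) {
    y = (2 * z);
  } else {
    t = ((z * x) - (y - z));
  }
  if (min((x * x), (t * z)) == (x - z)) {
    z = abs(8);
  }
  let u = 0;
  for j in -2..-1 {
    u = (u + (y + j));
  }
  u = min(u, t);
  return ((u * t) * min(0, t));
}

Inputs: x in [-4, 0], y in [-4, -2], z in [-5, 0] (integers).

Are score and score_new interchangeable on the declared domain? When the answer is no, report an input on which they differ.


Equivalent — the differences include arithmetic usage differs, plus constant usage differs, plus statement counts differ, plus loop structure differs, yet no declared input distinguishes the two.
As a probe, take x=-4, y=-4, z=-5: score runs t=-4, then (((z - t) != (-3 + z)) && (abs(-4) > (-y))) is false, then t=19, then (min((x * x), (t * z)) == (x - z)) is false, then u=0, then (j=-2), then u=-6, then u=-6, then returns 0; score_new runs t=-4, then (((z - t) != (-3 + z)) && (abs((0 - 4)) > (-y))) is false, then t=19, then (min((x * x), (t * z)) == (x - z)) is false, then u=0, then u=-6, then the loop over j runs zero times, then u=-6, then returns 0; both end at 0.
An exhaustive pass over the 90 declared inputs shows identical outputs.
verdict: equivalent


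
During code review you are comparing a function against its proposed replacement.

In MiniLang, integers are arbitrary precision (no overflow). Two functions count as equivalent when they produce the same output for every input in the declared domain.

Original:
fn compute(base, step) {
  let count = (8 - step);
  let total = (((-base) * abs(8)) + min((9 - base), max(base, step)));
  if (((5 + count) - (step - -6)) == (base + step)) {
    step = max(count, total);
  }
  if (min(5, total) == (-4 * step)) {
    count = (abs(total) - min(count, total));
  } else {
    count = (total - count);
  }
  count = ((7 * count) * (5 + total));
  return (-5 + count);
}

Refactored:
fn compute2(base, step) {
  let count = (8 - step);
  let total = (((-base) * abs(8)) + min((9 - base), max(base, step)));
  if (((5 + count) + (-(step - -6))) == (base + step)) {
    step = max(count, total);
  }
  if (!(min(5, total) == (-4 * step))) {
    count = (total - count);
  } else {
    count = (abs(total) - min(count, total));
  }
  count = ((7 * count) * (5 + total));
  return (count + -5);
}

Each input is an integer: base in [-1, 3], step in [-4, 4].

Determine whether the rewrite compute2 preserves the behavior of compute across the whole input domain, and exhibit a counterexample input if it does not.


Reading the diff, among the changes: boolean connective usage differs, and arithmetic usage differs.
Spot check at base=-1, step=0 — compute: count=8, then total=8, then (((5 + count) - (step - -6)) == (base + step)) is false, then (min(5, total) == (-4 * step)) is false, then count=0, then count=0, then returns -5. compute2: count=8, then total=8, then (((5 + count) + (-(step - -6))) == (base + step)) is false, then (!(min(5, total) == (-4 * step))) is true, then count=0, then count=0, then returns -5. Both give -5.
Across all 45 domain points the two functions coincide.
verdict: equivalent


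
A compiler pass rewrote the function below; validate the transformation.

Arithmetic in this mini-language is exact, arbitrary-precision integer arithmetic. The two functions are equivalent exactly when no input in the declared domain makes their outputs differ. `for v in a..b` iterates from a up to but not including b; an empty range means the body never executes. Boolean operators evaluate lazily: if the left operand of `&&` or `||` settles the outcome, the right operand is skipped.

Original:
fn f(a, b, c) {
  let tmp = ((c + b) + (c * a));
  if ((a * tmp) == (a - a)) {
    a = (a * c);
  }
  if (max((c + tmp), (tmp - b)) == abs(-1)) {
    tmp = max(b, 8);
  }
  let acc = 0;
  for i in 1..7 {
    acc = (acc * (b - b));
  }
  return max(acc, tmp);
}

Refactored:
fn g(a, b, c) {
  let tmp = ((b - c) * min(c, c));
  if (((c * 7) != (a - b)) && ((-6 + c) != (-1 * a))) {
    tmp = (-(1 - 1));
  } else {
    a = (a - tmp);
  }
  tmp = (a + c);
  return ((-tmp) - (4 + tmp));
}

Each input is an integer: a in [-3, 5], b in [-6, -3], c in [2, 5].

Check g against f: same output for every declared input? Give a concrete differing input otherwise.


At a=-3, b=-6, c=2: f gives 0, g gives -2.
verdict: not equivalent; witness: a=-3, b=-6, c=2


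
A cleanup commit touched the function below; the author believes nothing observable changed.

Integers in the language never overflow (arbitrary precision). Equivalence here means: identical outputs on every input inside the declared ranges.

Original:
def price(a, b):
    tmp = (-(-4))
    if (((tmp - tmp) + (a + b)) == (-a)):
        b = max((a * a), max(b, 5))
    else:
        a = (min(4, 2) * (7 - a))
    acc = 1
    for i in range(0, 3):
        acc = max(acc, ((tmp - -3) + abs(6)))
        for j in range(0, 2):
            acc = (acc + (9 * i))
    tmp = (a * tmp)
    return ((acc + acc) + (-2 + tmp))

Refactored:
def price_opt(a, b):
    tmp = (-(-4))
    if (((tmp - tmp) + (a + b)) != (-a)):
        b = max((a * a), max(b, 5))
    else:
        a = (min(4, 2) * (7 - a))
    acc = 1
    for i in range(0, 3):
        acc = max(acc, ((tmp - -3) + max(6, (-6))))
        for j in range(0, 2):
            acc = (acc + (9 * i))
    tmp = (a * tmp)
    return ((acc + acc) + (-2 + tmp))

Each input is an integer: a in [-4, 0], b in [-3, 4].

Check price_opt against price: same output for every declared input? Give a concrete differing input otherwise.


Consider the input a=-4, b=-3.
price: tmp becomes 4; next (((tmp - tmp) + (a + b)) == (-a)) evaluates to false; next a becomes 22; next acc becomes 1; next at i=0:; next acc becomes 13; next at j=0:; next acc becomes 13; next at j=1:; next acc becomes 13; next at i=1:; next acc becomes 13; next at j=0:; next acc becomes 22; next at j=1:; next acc becomes 31; next at i=2:; next acc becomes 31; next at j=0:; next acc becomes 49; next at j=1:; next acc becomes 67; next tmp becomes 88; next final value 220
price_opt: tmp becomes 4; next (((tmp - tmp) + (a + b)) != (-a)) evaluates to true; next b becomes 16; next acc becomes 1; next at i=0:; next acc becomes 13; next at j=0:; next acc becomes 13; next at j=1:; next acc becomes 13; next at i=1:; next acc becomes 13; next at j=0:; next acc becomes 22; next at j=1:; next acc becomes 31; next at i=2:; next acc becomes 31; next at j=0:; next acc becomes 49; next at j=1:; next acc becomes 67; next tmp becomes -16; next final value 116
220 != 116, so the rewrite changes behavior.
verdict: not equivalent; witness: a=-4, b=-3


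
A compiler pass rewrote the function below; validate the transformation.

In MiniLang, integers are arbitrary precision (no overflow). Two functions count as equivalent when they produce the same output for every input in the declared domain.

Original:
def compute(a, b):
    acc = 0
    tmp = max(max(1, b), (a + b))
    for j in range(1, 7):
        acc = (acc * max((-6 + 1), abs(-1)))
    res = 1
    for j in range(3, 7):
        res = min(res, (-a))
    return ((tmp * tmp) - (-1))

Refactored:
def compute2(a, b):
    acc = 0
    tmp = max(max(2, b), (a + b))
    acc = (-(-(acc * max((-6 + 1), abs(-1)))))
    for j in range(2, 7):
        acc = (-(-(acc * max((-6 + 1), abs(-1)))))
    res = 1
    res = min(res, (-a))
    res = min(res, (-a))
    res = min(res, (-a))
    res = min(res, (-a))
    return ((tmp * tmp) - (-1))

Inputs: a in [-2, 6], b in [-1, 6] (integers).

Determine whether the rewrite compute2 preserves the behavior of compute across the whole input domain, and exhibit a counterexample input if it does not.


These are not equivalent — on a=-2, b=-1 the outputs split (2 vs 5).
compute: acc=0, then tmp=1, then (j=1), then acc=0, then (j=2), then acc=0, then (j=3), then acc=0, then (j=4), then acc=0, then (j=5), then acc=0, then (j=6), then acc=0, then res=1, then (j=3), then res=1, then (j=4), then res=1, then (j=5), then res=1, then (j=6), then res=1, then returns 2
compute2: acc=0, then tmp=2, then acc=0, then (j=2), then acc=0, then (j=3), then acc=0, then (j=4), then acc=0, then (j=5), then acc=0, then (j=6), then acc=0, then res=1, then res=1, then res=1, then res=1, then res=1, then returns 5
verdict: not equivalent; witness: a=-2, b=-1


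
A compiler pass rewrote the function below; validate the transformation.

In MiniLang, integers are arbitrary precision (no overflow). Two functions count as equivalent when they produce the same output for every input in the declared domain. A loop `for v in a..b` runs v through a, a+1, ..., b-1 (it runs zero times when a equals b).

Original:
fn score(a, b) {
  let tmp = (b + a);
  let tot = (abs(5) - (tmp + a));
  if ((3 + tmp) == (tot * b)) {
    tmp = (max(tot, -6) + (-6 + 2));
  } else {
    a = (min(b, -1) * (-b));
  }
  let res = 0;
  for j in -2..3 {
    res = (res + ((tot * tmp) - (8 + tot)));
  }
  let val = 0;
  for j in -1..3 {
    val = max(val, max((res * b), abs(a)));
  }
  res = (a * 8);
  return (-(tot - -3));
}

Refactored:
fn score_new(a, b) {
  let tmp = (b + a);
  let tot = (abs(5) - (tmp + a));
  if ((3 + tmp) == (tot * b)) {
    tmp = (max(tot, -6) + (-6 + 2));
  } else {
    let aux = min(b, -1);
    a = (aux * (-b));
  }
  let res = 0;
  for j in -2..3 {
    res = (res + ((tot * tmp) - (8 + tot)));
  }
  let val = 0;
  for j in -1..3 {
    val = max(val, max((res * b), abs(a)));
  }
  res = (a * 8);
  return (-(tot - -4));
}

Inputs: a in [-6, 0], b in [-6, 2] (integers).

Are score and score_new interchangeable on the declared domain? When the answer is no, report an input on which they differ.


Consider the input a=-6, b=-6.
score: tmp = -12; tot = 23; ((3 + tmp) == (tot * b)) -> false; a = -36; res = 0; [j=-2]; res = -307; [j=-1]; res = -614; [j=0]; res = -921; [j=1]; res = -1228; [j=2]; res = -1535; val = 0; [j=-1]; val = 9210; [j=0]; val = 9210; [j=1]; val = 9210; [j=2]; val = 9210; res = -288; return -26
score_new: tmp = -12; tot = 23; ((3 + tmp) == (tot * b)) -> false; aux = -6; a = -36; res = 0; [j=-2]; res = -307; [j=-1]; res = -614; [j=0]; res = -921; [j=1]; res = -1228; [j=2]; res = -1535; val = 0; [j=-1]; val = 9210; [j=0]; val = 9210; [j=1]; val = 9210; [j=2]; val = 9210; res = -288; return -27
-26 vs -27 — the two versions disagree here.
verdict: not equivalent; witness: a=-6, b=-6


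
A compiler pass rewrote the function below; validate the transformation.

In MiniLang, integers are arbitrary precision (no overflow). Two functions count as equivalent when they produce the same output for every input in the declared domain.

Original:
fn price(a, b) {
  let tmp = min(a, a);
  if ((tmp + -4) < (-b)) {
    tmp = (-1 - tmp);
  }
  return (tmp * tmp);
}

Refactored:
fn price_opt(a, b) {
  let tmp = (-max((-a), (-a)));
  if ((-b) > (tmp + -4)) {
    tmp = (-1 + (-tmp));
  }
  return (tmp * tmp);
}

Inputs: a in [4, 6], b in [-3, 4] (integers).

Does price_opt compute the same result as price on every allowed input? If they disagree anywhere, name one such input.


Equivalent — the differences include comparison usage differs; min/max/abs usage differs; arithmetic usage differs, yet no declared input distinguishes the two.
Spot check at a=6, b=0 — price: tmp = 6; ((tmp + -4) < (-b)) -> false; return 36. price_opt: tmp = 6; ((-b) > (tmp + -4)) -> false; return 36. Both give 36.
Checked all 24 inputs in the declared domain: the outputs agree on every one.
verdict: equivalent


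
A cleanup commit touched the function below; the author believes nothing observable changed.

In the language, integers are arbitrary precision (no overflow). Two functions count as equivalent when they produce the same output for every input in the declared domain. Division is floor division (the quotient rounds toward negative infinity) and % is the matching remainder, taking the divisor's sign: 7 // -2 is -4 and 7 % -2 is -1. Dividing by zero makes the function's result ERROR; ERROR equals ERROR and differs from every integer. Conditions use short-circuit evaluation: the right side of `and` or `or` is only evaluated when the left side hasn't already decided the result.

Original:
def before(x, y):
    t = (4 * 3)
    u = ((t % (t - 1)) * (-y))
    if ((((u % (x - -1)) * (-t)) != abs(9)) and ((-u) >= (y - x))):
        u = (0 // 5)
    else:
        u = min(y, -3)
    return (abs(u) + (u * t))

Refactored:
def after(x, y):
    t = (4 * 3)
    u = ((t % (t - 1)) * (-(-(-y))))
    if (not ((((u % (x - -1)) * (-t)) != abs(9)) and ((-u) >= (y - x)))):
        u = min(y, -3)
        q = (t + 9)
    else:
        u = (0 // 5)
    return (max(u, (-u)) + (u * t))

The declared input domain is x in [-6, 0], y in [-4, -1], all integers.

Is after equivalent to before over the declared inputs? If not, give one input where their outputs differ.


Reading the diff, among the changes: boolean connective usage differs, arithmetic usage differs, local variable names differ, constant usage differs, statement counts differ, min/max/abs usage differs.
One worked example (x=0, y=-2) — before: t=12, then u=2, then ((((u % (x - -1)) * (-t)) != abs(9)) and ((-u) >= (y - x))) is true, then u=0, then returns 0; after: t=12, then u=2, then (not ((((u % (x - -1)) * (-t)) != abs(9)) and ((-u) >= (y - x)))) is false, then u=0, then returns 0; agreement on 0.
An exhaustive pass over the 28 declared inputs shows identical outputs.
verdict: equivalent


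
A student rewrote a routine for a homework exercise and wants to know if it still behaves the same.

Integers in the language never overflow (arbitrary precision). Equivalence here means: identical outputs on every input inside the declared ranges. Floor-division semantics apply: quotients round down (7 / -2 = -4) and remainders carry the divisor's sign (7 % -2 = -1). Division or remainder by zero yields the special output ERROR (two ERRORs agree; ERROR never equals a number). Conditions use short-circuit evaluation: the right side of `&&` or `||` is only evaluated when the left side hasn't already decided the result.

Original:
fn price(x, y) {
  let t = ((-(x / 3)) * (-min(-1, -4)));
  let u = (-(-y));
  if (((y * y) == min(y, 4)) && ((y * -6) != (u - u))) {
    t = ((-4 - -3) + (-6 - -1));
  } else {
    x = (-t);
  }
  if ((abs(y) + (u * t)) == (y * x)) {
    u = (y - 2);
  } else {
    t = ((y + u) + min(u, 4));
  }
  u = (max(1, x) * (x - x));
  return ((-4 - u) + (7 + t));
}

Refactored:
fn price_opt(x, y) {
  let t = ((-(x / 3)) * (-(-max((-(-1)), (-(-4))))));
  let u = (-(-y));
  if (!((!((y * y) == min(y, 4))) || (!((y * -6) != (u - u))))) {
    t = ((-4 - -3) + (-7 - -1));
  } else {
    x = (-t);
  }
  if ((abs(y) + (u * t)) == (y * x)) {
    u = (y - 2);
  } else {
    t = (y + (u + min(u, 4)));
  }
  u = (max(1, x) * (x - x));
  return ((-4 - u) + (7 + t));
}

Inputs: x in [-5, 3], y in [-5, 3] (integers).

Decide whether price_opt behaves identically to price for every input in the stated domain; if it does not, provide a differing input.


These are not equivalent — on x=-5, y=1 the outputs split (-3 vs 6).
price: t becomes 8; next u becomes 1; next (((y * y) == min(y, 4)) && ((y * -6) != (u - u))) evaluates to true; next t becomes -6; next ((abs(y) + (u * t)) == (y * x)) evaluates to true; next u becomes -1; next u becomes 0; next final value -3
price_opt: t becomes 8; next u becomes 1; next (!((!((y * y) == min(y, 4))) || (!((y * -6) != (u - u))))) evaluates to true; next t becomes -7; next ((abs(y) + (u * t)) == (y * x)) evaluates to false; next t becomes 3; next u becomes 0; next final value 6
verdict: not equivalent; witness: x=-5, y=1


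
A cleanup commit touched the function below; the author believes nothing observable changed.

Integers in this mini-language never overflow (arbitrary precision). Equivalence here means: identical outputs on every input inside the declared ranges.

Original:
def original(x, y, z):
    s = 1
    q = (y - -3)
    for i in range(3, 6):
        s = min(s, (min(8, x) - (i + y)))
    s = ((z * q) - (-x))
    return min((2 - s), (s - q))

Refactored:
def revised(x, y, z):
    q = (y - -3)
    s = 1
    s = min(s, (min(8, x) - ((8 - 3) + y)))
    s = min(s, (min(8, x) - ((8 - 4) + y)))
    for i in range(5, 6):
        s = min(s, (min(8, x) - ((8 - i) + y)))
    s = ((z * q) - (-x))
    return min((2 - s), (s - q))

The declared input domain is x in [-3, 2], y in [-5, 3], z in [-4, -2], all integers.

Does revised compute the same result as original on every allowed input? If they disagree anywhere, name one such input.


Equivalent — the differences include arithmetic usage differs, constant usage differs, statement counts differ, loop structure differs, min/max/abs usage differs, yet no declared input distinguishes the two.
Tracing x=-1, y=3, z=-2: original: s := 1 | q := 6 | iter i=3: | s := -7 | iter i=4: | s := -8 | iter i=5: | s := -9 | s := -13 | result -19 | revised: q := 6 | s := 1 | s := -9 | s := -9 | iter i=5: | s := -9 | s := -13 | result -19 — matching result -19.
An exhaustive pass over the 162 declared inputs shows identical outputs.
verdict: equivalent


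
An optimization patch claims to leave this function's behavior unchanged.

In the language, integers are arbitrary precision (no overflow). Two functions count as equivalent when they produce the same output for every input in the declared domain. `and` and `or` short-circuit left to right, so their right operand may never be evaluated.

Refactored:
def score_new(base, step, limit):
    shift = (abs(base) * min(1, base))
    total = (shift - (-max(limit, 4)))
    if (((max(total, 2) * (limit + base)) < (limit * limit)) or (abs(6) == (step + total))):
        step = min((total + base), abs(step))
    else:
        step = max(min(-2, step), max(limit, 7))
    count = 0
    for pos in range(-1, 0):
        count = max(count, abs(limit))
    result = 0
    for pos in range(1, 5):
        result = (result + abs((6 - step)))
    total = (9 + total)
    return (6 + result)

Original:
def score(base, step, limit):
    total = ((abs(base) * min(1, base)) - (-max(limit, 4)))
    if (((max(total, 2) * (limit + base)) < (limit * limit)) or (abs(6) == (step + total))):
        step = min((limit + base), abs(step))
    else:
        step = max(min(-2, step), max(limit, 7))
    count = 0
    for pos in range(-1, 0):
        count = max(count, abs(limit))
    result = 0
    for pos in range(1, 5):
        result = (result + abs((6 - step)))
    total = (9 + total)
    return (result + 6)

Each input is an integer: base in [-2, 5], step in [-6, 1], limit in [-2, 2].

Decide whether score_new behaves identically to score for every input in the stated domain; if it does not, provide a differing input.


Run the pair on base=-2, step=-6, limit=-2.
score: total=0, then (((max(total, 2) * (limit + base)) < (limit * limit)) or (abs(6) == (step + total))) is true, then step=-4, then count=0, then (pos=-1), then count=2, then result=0, then (pos=1), then result=10, then (pos=2), then result=20, then (pos=3), then result=30, then (pos=4), then result=40, then total=9, then returns 46
score_new: shift=-4, then total=0, then (((max(total, 2) * (limit + base)) < (limit * limit)) or (abs(6) == (step + total))) is true, then step=-2, then count=0, then (pos=-1), then count=2, then result=0, then (pos=1), then result=8, then (pos=2), then result=16, then (pos=3), then result=24, then (pos=4), then result=32, then total=9, then returns 38
46 vs 38 — the two versions disagree here.
verdict: not equivalent; witness: base=-2, step=-6, limit=-2


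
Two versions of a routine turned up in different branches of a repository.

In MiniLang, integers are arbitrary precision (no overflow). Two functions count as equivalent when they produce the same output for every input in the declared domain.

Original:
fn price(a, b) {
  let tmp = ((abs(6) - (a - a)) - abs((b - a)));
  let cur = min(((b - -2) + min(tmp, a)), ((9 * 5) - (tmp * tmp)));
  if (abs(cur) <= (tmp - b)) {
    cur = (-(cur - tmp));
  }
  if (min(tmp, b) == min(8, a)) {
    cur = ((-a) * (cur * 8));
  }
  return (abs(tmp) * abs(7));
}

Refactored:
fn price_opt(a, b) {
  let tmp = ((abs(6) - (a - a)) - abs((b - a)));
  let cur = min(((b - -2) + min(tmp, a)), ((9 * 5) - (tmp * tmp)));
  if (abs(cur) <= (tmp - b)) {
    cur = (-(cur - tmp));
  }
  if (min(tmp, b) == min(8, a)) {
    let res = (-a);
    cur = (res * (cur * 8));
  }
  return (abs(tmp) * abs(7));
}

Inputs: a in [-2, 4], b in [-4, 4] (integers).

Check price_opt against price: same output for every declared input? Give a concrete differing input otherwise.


Side by side, the visible changes include: statement counts differ, plus local variable names differ.
Spot check at a=-1, b=-1 — price: tmp = 6; cur = 0; (abs(cur) <= (tmp - b)) -> true; cur = 6; (min(tmp, b) == min(8, a)) -> true; cur = 48; return 42. price_opt: tmp = 6; cur = 0; (abs(cur) <= (tmp - b)) -> true; cur = 6; (min(tmp, b) == min(8, a)) -> true; res = 1; cur = 48; return 42. Both give 42.
Every one of the 63 inputs gives matching results.
verdict: equivalent


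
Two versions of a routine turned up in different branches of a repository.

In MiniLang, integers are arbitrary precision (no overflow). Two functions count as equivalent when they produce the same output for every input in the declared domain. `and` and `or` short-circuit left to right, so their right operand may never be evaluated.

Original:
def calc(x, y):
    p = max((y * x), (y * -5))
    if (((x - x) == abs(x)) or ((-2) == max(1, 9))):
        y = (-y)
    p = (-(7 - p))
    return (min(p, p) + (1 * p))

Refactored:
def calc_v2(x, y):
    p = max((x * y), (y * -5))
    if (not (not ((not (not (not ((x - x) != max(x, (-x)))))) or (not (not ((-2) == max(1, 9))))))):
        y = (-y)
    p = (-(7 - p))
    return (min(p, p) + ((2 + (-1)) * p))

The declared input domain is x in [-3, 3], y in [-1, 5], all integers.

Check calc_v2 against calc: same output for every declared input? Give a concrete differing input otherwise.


Equivalent — the differences include boolean connective usage differs, plus constant usage differs, plus arithmetic usage differs, plus comparison usage differs, plus min/max/abs usage differs, yet no declared input distinguishes the two.
Spot check at x=-1, y=0 — calc: p = 0; (((x - x) == abs(x)) or ((-2) == max(1, 9))) -> false; p = -7; return -14. calc_v2: p = 0; (not (not ((not (not (not ((x - x) != max(x, (-x)))))) or (not (not ((-2) == max(1, 9))))))) -> false; p = -7; return -14. Both give -14.
An exhaustive pass over the 49 declared inputs shows identical outputs.
verdict: equivalent


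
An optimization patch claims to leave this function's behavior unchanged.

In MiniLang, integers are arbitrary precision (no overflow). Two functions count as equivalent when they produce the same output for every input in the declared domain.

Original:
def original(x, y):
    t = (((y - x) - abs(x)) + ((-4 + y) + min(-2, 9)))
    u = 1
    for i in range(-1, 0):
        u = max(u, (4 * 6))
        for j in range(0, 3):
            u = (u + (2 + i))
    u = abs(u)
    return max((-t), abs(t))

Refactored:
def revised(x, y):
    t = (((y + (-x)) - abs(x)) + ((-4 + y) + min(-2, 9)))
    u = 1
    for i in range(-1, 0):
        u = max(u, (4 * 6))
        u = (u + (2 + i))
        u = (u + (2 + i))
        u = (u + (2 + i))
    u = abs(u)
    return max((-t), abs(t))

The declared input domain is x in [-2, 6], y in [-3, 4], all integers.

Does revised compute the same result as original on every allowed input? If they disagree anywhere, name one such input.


Behavior is preserved: although arithmetic usage differs, plus loop structure differs, plus local variable names differ, plus constant usage differs, plus statement counts differ, the outputs never diverge.
One worked example (x=6, y=1) — original: t := -16 | u := 1 | iter i=-1: | u := 24 | iter j=0: | u := 25 | iter j=1: | u := 26 | iter j=2: | u := 27 | u := 27 | result 16; revised: t := -16 | u := 1 | iter i=-1: | u := 24 | u := 25 | u := 26 | u := 27 | u := 27 | result 16; agreement on 16.
Sweeping the whole domain (72 inputs) finds no disagreement.
verdict: equivalent


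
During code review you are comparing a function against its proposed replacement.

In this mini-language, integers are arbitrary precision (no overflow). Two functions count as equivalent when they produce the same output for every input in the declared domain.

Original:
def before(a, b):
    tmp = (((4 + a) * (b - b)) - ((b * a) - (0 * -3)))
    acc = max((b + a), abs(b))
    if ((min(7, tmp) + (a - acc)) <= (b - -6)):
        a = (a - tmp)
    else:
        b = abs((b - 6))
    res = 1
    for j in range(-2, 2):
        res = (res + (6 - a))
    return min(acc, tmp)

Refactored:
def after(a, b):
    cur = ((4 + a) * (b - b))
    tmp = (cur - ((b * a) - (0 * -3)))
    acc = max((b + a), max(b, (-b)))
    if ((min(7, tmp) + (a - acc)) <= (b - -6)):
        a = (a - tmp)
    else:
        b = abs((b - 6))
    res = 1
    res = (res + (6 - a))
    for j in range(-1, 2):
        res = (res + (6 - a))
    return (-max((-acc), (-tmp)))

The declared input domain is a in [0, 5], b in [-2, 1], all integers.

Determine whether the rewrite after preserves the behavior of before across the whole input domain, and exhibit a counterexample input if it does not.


The two versions differ — the changes include statement counts differ, plus loop structure differs, plus local variable names differ, plus arithmetic usage differs, plus constant usage differs, plus min/max/abs usage differs.
Spot check at a=0, b=0 — before: tmp := 0 | acc := 0 | ((min(7, tmp) + (a - acc)) <= (b - -6)): true | a := 0 | res := 1 | iter j=-2: | res := 7 | iter j=-1: | res := 13 | iter j=0: | res := 19 | iter j=1: | res := 25 | result 0. after: cur := 0 | tmp := 0 | acc := 0 | ((min(7, tmp) + (a - acc)) <= (b - -6)): true | a := 0 | res := 1 | res := 7 | iter j=-1: | res := 13 | iter j=0: | res := 19 | iter j=1: | res := 25 | result 0. Both give 0.
Every one of the 24 inputs gives matching results.
verdict: equivalent


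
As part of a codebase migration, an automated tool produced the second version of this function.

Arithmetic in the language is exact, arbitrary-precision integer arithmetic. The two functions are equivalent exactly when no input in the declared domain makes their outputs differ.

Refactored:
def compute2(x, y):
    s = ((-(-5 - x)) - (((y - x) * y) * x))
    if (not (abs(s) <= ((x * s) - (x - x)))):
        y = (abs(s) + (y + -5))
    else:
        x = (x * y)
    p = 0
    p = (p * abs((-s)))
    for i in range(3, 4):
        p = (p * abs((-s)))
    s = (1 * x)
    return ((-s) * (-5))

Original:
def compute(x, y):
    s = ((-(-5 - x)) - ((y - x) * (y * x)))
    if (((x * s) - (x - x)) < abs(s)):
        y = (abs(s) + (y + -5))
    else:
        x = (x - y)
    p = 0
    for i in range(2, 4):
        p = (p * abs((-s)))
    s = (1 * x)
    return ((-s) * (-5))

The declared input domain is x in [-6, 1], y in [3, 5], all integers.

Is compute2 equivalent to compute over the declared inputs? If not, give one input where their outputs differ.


Try x=1, y=3.
compute: s := 0 | (((x * s) - (x - x)) < abs(s)): false | x := -2 | p := 0 | iter i=2: | p := 0 | iter i=3: | p := 0 | s := -2 | result -10
compute2: s := 0 | (not (abs(s) <= ((x * s) - (x - x)))): false | x := 3 | p := 0 | p := 0 | iter i=3: | p := 0 | s := 3 | result 15
-10 vs 15 — the two versions disagree here.
verdict: not equivalent; witness: x=1, y=3


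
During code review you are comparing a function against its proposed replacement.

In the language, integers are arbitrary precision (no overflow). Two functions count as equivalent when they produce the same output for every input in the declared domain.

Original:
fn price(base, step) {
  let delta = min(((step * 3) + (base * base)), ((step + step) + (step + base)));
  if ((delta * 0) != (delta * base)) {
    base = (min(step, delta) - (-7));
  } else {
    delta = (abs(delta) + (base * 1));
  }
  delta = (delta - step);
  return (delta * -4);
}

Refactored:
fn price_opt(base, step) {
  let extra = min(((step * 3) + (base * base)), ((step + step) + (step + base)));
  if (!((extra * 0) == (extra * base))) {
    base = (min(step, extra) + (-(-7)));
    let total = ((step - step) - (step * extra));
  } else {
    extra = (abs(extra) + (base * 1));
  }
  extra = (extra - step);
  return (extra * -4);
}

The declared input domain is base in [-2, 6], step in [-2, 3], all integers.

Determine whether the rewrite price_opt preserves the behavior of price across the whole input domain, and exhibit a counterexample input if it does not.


Reading the diff, among the changes: local variable names differ, statement counts differ, arithmetic usage differs, comparison usage differs, boolean connective usage differs.
Tracing base=6, step=1: price: delta becomes 9; next ((delta * 0) != (delta * base)) evaluates to true; next base becomes 8; next delta becomes 8; next final value -32 | price_opt: extra becomes 9; next (!((extra * 0) == (extra * base))) evaluates to true; next base becomes 8; next total becomes -9; next extra becomes 8; next final value -32 — matching result -32.
Sweeping the whole domain (54 inputs) finds no disagreement.
verdict: equivalent


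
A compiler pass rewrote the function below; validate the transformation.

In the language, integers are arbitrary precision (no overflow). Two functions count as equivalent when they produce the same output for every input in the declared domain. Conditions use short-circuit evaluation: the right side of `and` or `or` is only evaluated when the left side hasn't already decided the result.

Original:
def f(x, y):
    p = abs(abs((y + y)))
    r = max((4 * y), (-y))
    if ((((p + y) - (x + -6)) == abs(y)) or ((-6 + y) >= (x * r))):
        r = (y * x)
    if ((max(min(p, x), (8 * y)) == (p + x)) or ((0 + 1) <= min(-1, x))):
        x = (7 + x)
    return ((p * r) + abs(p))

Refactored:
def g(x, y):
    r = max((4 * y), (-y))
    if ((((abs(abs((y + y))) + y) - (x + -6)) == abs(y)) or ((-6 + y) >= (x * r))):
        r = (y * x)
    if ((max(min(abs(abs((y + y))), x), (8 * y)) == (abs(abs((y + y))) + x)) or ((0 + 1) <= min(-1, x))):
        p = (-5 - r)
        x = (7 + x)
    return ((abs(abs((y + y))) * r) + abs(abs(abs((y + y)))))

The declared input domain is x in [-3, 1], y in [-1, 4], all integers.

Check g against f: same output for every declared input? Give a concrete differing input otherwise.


Side by side, the visible changes include: min/max/abs usage differs, constant usage differs, arithmetic usage differs.
As a probe, take x=-1, y=-1: f runs p := 2 | r := 1 | ((((p + y) - (x + -6)) == abs(y)) or ((-6 + y) >= (x * r))): false | ((max(min(p, x), (8 * y)) == (p + x)) or ((0 + 1) <= min(-1, x))): false | result 4; g runs r := 1 | ((((abs(abs((y + y))) + y) - (x + -6)) == abs(y)) or ((-6 + y) >= (x * r))): false | ((max(min(abs(abs((y + y))), x), (8 * y)) == (abs(abs((y + y))) + x)) or ((0 + 1) <= min(-1, x))): false | result 4; both end at 4.
Across all 30 domain points the two functions coincide.
verdict: equivalent


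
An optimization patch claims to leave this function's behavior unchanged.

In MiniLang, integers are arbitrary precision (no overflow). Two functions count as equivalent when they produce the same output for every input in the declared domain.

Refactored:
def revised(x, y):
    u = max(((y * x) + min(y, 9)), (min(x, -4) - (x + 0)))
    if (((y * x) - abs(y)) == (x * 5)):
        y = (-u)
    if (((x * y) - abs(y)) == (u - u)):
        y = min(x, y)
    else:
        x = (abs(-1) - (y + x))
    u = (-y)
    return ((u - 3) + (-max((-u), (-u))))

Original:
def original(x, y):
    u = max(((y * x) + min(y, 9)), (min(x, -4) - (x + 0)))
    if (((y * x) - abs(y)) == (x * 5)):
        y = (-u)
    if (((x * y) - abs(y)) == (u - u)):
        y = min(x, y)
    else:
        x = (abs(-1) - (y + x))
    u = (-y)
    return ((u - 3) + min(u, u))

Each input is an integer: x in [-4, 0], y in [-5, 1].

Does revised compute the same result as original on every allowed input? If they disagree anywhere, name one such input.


Behavior is preserved: although min/max/abs usage differs, the outputs never diverge.
One worked example (x=-2, y=1) — original: u := -1 | (((y * x) - abs(y)) == (x * 5)): false | (((x * y) - abs(y)) == (u - u)): false | x := 2 | u := -1 | result -5; revised: u := -1 | (((y * x) - abs(y)) == (x * 5)): false | (((x * y) - abs(y)) == (u - u)): false | x := 2 | u := -1 | result -5; agreement on -5.
Checked all 35 inputs in the declared domain: the outputs agree on every one.
verdict: equivalent


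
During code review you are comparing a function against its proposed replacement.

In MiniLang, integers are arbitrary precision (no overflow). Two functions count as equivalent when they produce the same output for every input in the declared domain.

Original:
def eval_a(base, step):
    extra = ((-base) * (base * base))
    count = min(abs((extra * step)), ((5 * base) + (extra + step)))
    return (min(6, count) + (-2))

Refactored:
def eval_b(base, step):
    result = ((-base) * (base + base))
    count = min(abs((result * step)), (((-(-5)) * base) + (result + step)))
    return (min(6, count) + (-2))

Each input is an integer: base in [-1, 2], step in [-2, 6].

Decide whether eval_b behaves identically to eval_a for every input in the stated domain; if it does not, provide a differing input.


There is a counterexample at base=-1, step=-2: -8 on one side, -11 on the other.
eval_a: extra := 1 | count := -6 | result -8
eval_b: result := -2 | count := -9 | result -11
verdict: not equivalent; witness: base=-1, step=-2


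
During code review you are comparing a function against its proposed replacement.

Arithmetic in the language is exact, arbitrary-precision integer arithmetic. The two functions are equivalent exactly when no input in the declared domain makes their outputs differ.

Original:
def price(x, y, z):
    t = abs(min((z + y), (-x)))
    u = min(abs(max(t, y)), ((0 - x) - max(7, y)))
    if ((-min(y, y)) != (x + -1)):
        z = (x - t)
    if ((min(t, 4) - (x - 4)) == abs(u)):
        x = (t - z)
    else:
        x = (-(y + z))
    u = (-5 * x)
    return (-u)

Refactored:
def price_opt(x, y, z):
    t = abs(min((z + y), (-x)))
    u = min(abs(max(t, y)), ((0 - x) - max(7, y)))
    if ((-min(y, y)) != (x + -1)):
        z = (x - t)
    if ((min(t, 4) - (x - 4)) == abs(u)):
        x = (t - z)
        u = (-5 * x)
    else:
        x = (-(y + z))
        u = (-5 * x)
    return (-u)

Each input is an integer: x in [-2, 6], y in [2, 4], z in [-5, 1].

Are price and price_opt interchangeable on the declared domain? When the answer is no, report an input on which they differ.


Reading the diff, among the changes: arithmetic usage differs, and constant usage differs, and statement counts differ.
Spot check at x=5, y=3, z=-1 — price: t=5, then u=-12, then ((-min(y, y)) != (x + -1)) is true, then z=0, then ((min(t, 4) - (x - 4)) == abs(u)) is false, then x=-3, then u=15, then returns -15. price_opt: t=5, then u=-12, then ((-min(y, y)) != (x + -1)) is true, then z=0, then ((min(t, 4) - (x - 4)) == abs(u)) is false, then x=-3, then u=15, then returns -15. Both give -15.
Across all 189 domain points the two functions coincide.
verdict: equivalent


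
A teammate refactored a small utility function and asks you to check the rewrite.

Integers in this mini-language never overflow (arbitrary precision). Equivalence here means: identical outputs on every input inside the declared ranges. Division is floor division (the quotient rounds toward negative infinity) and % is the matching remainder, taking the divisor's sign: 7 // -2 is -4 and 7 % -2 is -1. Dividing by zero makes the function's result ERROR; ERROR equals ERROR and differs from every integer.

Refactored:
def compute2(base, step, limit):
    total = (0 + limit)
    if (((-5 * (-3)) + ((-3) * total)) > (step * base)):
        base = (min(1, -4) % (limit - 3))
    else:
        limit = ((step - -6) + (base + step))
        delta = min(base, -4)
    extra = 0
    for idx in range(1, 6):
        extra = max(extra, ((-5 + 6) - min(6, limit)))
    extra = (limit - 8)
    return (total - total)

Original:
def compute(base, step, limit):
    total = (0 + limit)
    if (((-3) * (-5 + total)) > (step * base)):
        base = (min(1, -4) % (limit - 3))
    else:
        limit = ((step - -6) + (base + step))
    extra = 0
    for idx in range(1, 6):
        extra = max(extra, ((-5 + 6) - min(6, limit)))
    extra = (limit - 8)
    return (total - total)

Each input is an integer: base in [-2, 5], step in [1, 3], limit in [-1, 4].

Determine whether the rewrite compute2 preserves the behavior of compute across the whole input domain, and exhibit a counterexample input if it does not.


Equivalent — the differences include min/max/abs usage differs, constant usage differs, arithmetic usage differs, statement counts differ, local variable names differ, yet no declared input distinguishes the two.
Tracing base=4, step=3, limit=-1: compute: total=-1, then (((-3) * (-5 + total)) > (step * base)) is true, then base=0, then extra=0, then (idx=1), then extra=2, then (idx=2), then extra=2, then (idx=3), then extra=2, then (idx=4), then extra=2, then (idx=5), then extra=2, then extra=-9, then returns 0 | compute2: total=-1, then (((-5 * (-3)) + ((-3) * total)) > (step * base)) is true, then base=0, then extra=0, then (idx=1), then extra=2, then (idx=2), then extra=2, then (idx=3), then extra=2, then (idx=4), then extra=2, then (idx=5), then extra=2, then extra=-9, then returns 0 — matching result 0.
An exhaustive pass over the 144 declared inputs shows identical outputs.
verdict: equivalent


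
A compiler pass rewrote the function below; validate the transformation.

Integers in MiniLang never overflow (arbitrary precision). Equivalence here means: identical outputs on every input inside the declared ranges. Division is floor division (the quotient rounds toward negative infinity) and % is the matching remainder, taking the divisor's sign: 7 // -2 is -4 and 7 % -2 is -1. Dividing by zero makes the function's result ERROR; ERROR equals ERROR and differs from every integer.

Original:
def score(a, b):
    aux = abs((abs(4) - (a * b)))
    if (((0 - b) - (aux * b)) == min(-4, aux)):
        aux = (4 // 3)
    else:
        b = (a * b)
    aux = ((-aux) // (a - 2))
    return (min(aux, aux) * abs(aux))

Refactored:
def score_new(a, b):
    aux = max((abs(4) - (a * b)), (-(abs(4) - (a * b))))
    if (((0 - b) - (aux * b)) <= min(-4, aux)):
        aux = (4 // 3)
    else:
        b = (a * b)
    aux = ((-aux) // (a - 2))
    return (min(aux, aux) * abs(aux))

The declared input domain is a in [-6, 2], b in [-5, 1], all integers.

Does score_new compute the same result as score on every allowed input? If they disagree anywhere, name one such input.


a=-6, b=1 yields 1 from score but 0 from score_new.
verdict: not equivalent; witness: a=-6, b=1
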